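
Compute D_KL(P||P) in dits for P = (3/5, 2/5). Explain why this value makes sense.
0.0000 dits

KL divergence satisfies the Gibbs inequality: D_KL(P||Q) ≥ 0 for all distributions P, Q.

D_KL(P||Q) = Σ p(x) log(p(x)/q(x))
Each term is p(x) × log_10(p(x)/p(x)) = p(x) × log_10(1) = 0, so the sum is 0.
D_KL(P||Q) = 0.0000 dits

When P = Q, the KL divergence is exactly 0, as there is no 'divergence' between identical distributions.

This non-negativity is a fundamental property: relative entropy cannot be negative because it measures how different Q is from P.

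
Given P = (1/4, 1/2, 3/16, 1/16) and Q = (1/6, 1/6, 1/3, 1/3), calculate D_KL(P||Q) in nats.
0.4382 nats

KL divergence: D_KL(P||Q) = Σ p(x) log(p(x)/q(x))

Computing term by term:
  x=0: 1/4 × log_e[(1/4)/(1/6)] = 1/4 × 0.4055 = 0.1014
  x=1: 1/2 × log_e[(1/2)/(1/6)] = 1/2 × 1.0986 = 0.5493
  x=2: 3/16 × log_e[(3/16)/(1/3)] = 3/16 × -0.5754 = -0.1079
  x=3: 1/16 × log_e[(1/16)/(1/3)] = 1/16 × -1.6740 = -0.1046

D_KL(P||Q) = 0.4382 nats

Note: KL divergence is always non-negative and equals 0 iff P = Q.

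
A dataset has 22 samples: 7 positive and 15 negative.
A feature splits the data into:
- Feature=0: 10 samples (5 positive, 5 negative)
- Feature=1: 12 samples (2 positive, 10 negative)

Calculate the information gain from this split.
0.0933 bits

Information Gain = H(Y) - H(Y|Feature)

Before split:
P(positive) = 7/22 = 0.3182
H(Y) = 0.9024 bits

After split:
Feature=0: H = 1.0000 bits (weight = 10/22)
Feature=1: H = 0.6500 bits (weight = 12/22)
H(Y|Feature) = (10/22)×1.0000 + (12/22)×0.6500 = 0.8091 bits

Information Gain = 0.9024 - 0.8091 = 0.0933 bits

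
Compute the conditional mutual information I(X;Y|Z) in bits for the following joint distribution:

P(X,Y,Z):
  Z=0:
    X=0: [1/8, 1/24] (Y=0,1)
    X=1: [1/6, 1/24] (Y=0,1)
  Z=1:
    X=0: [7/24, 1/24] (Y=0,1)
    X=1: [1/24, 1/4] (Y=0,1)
0.2702 bits

Conditional mutual information: I(X;Y|Z) = H(X|Z) + H(Y|Z) - H(X,Y|Z)

H(Z) = 0.9544
H(X,Z) = 1.9491 → H(X|Z) = 0.9946
H(Y,Z) = 1.8640 → H(Y|Z) = 0.9096
H(X,Y,Z) = 2.5885 → H(X,Y|Z) = 1.6340

I(X;Y|Z) = 0.9946 + 0.9096 - 1.6340 = 0.2702 bits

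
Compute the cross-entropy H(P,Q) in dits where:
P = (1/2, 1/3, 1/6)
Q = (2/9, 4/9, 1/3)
0.5235 dits

Cross-entropy: H(P,Q) = -Σ p(x) log q(x)

Alternatively: H(P,Q) = H(P) + D_KL(P||Q)
H(P) = 0.4392 dits
D_KL(P||Q) = 0.0843 dits

H(P,Q) = 0.4392 + 0.0843 = 0.5235 dits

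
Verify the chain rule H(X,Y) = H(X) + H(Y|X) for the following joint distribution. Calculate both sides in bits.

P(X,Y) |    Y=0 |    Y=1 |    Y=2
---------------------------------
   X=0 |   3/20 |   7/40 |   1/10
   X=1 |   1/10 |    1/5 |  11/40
H(X,Y) = 2.4916, H(X) = 0.9837, H(Y|X) = 1.5078 (all in bits)

Chain rule: H(X,Y) = H(X) + H(Y|X)

Left side — joint entropy directly:
H(X,Y) = -Σ p(x,y) log p(x,y) = 2.4916 bits

Right side — compute H(Y|X) from the conditional distributions:
P(X) = (17/40, 23/40), so H(X) = 0.9837 bits
H(Y|X) = Σ_x P(X=x) · H(Y|X=x):
  P(Y|X=0) = (6/17, 7/17, 4/17), H(Y|X=0) = 1.5486, weight P(X=0) = 17/40
  P(Y|X=1) = (4/23, 8/23, 11/23), H(Y|X=1) = 1.4777, weight P(X=1) = 23/40
H(Y|X) = 1.5078 bits

H(X) + H(Y|X) = 0.9837 + 1.5078 = 2.4916 bits

Both sides equal 2.4916 bits. ✓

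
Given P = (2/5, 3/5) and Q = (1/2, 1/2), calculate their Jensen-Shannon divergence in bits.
0.0073 bits

Jensen-Shannon divergence is:
JSD(P||Q) = 0.5 × D_KL(P||M) + 0.5 × D_KL(Q||M)
where M = 0.5 × (P + Q) is the mixture distribution.

M = 0.5 × (2/5, 3/5) + 0.5 × (1/2, 1/2) = (9/20, 11/20)

D_KL(P||M) = 0.0073 bits
D_KL(Q||M) = 0.0072 bits

JSD(P||Q) = 0.5 × 0.0073 + 0.5 × 0.0072 = 0.0073 bits

Unlike KL divergence, JSD is symmetric and bounded: 0 ≤ JSD ≤ log(2).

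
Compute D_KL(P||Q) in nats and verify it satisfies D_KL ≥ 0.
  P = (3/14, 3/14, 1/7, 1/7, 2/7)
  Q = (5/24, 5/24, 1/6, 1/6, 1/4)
0.0062 nats

KL divergence satisfies the Gibbs inequality: D_KL(P||Q) ≥ 0 for all distributions P, Q.

D_KL(P||Q) = Σ p(x) log(p(x)/q(x))
Term by term:
  x=0: 3/14 × log_e[(3/14)/(5/24)] = 0.0060
  x=1: 3/14 × log_e[(3/14)/(5/24)] = 0.0060
  x=2: 1/7 × log_e[(1/7)/(1/6)] = -0.0220
  x=3: 1/7 × log_e[(1/7)/(1/6)] = -0.0220
  x=4: 2/7 × log_e[(2/7)/(1/4)] = 0.0382
D_KL(P||Q) = 0.0062 nats

D_KL(P||Q) = 0.0062 ≥ 0 ✓

This non-negativity is a fundamental property: relative entropy cannot be negative because it measures how different Q is from P.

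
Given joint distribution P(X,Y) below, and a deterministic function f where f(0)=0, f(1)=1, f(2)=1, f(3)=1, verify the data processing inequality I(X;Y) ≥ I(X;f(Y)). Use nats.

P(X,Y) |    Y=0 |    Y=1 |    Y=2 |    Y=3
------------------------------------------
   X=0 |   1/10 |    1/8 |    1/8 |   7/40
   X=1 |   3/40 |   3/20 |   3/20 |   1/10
I(X;Y) = 0.0132, I(X;f(Y)) = 0.0009, inequality holds: 0.0132 ≥ 0.0009

Data Processing Inequality: For any Markov chain X → Y → Z, we have I(X;Y) ≥ I(X;Z).

Here Z = f(Y) is a deterministic function of Y, forming X → Y → Z.

Original I(X;Y) = 0.0132 nats

After applying f:
P(X,Z) where Z=f(Y):
- P(X,Z=0) = P(X,Y=0)
- P(X,Z=1) = P(X,Y=1) + P(X,Y=2) + P(X,Y=3)

I(X;Z) = I(X;f(Y)) = 0.0009 nats

Verification: 0.0132 ≥ 0.0009 ✓

Information cannot be created by processing; the function f can only lose information about X.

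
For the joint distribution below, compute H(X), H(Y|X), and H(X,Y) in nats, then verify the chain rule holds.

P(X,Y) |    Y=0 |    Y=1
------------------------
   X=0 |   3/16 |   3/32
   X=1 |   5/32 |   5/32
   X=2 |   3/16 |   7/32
H(X,Y) = 1.7622, H(X) = 1.0862, H(Y|X) = 0.6760 (all in nats)

Chain rule: H(X,Y) = H(X) + H(Y|X)

Left side — joint entropy directly:
H(X,Y) = -Σ p(x,y) log p(x,y) = 1.7622 nats

Right side — compute H(Y|X) from the conditional distributions:
P(X) = (9/32, 5/16, 13/32), so H(X) = 1.0862 nats
H(Y|X) = Σ_x P(X=x) · H(Y|X=x):
  P(Y|X=0) = (2/3, 1/3), H(Y|X=0) = 0.6365, weight P(X=0) = 9/32
  P(Y|X=1) = (1/2, 1/2), H(Y|X=1) = 0.6931, weight P(X=1) = 5/16
  P(Y|X=2) = (6/13, 7/13), H(Y|X=2) = 0.6902, weight P(X=2) = 13/32
H(Y|X) = 0.6760 nats

H(X) + H(Y|X) = 1.0862 + 0.6760 = 1.7622 nats

Both sides equal 1.7622 nats. ✓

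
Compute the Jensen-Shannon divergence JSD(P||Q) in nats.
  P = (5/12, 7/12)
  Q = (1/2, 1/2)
0.0035 nats

Jensen-Shannon divergence is:
JSD(P||Q) = 0.5 × D_KL(P||M) + 0.5 × D_KL(Q||M)
where M = 0.5 × (P + Q) is the mixture distribution.

M = 0.5 × (5/12, 7/12) + 0.5 × (1/2, 1/2) = (11/24, 13/24)

D_KL(P||M) = 0.0035 nats
D_KL(Q||M) = 0.0035 nats

JSD(P||Q) = 0.5 × 0.0035 + 0.5 × 0.0035 = 0.0035 nats

Unlike KL divergence, JSD is symmetric and bounded: 0 ≤ JSD ≤ log(2).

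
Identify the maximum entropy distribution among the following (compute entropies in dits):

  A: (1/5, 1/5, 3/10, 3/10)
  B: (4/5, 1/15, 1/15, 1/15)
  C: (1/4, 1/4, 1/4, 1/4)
C

For a discrete distribution over n outcomes, entropy is maximized by the uniform distribution.

Computing entropies:
H(A) = 0.5933 dits
H(B) = 0.3127 dits
H(C) = 0.6021 dits

The uniform distribution (where all probabilities equal 1/4) achieves the maximum entropy of log_10(4) = 0.6021 dits.

Distribution C has the highest entropy.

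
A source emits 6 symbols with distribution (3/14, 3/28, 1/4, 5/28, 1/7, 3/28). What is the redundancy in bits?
0.0733 bits

Redundancy measures how far a source is from maximum entropy:
R = H_max - H(X)

Maximum entropy for 6 symbols: H_max = log_2(6) = 2.5850 bits
Actual entropy: H(X) = 2.5116 bits
Redundancy: R = 2.5850 - 2.5116 = 0.0733 bits

This redundancy represents potential for compression: the source could be compressed by 0.0733 bits per symbol.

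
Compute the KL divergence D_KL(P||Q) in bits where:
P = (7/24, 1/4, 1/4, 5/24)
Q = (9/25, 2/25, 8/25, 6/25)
0.1908 bits

KL divergence: D_KL(P||Q) = Σ p(x) log(p(x)/q(x))

Computing term by term:
  x=0: 7/24 × log_2[(7/24)/(9/25)] = 7/24 × -0.3037 = -0.0886
  x=1: 1/4 × log_2[(1/4)/(2/25)] = 1/4 × 1.6439 = 0.4110
  x=2: 1/4 × log_2[(1/4)/(8/25)] = 1/4 × -0.3561 = -0.0890
  x=3: 5/24 × log_2[(5/24)/(6/25)] = 5/24 × -0.2041 = -0.0425

D_KL(P||Q) = 0.1908 bits

Note: KL divergence is always non-negative and equals 0 iff P = Q.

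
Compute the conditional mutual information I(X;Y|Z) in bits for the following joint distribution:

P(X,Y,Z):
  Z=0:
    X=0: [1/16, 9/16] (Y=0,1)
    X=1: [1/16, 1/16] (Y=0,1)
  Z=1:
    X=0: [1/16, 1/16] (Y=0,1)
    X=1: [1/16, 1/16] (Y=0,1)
0.0694 bits

Conditional mutual information: I(X;Y|Z) = H(X|Z) + H(Y|Z) - H(X,Y|Z)

H(Z) = 0.8113
H(X,Z) = 1.5488 → H(X|Z) = 0.7375
H(Y,Z) = 1.5488 → H(Y|Z) = 0.7375
H(X,Y,Z) = 2.2169 → H(X,Y|Z) = 1.4056

I(X;Y|Z) = 0.7375 + 0.7375 - 1.4056 = 0.0694 bits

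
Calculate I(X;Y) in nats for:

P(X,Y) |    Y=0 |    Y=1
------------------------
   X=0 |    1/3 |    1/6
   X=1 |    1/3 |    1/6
0.0000 nats

Mutual information: I(X;Y) = H(X) + H(Y) - H(X,Y)

Marginals:
P(X) = (1/2, 1/2), H(X) = 0.6931 nats
P(Y) = (2/3, 1/3), H(Y) = 0.6365 nats

Joint entropy: H(X,Y) = 1.3297 nats

I(X;Y) = 0.6931 + 0.6365 - 1.3297 = 0.0000 nats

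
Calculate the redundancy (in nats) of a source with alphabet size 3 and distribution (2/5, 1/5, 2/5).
0.0437 nats

Redundancy measures how far a source is from maximum entropy:
R = H_max - H(X)

Maximum entropy for 3 symbols: H_max = log_e(3) = 1.0986 nats
Actual entropy: H(X) = 1.0549 nats
Redundancy: R = 1.0986 - 1.0549 = 0.0437 nats

This redundancy represents potential for compression: the source could be compressed by 0.0437 nats per symbol.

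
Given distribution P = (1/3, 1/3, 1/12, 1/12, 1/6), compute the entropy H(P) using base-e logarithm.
1.4452 nats

Shannon entropy is H(X) = -Σ p(x) log p(x).

For P = (1/3, 1/3, 1/12, 1/12, 1/6):
H = -1/3 × log_e(1/3) -1/3 × log_e(1/3) -1/12 × log_e(1/12) -1/12 × log_e(1/12) -1/6 × log_e(1/6)
H = 1.4452 nats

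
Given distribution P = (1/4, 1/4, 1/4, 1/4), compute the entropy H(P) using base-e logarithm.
1.3863 nats

Shannon entropy is H(X) = -Σ p(x) log p(x).

For P = (1/4, 1/4, 1/4, 1/4):
H = -1/4 × log_e(1/4) -1/4 × log_e(1/4) -1/4 × log_e(1/4) -1/4 × log_e(1/4)
H = 1.3863 nats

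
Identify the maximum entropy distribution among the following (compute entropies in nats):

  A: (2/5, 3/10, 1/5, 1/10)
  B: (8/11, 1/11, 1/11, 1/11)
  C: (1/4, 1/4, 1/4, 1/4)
C

For a discrete distribution over n outcomes, entropy is maximized by the uniform distribution.

Computing entropies:
H(A) = 1.2799 nats
H(B) = 0.8856 nats
H(C) = 1.3863 nats

The uniform distribution (where all probabilities equal 1/4) achieves the maximum entropy of log_e(4) = 1.3863 nats.

Distribution C has the highest entropy.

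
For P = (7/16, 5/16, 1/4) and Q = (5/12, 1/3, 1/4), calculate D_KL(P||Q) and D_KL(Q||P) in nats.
D_KL(P||Q) = 0.0012, D_KL(Q||P) = 0.0012

KL divergence is not symmetric: D_KL(P||Q) ≠ D_KL(Q||P) in general.

D_KL(P||Q) = 0.0012 nats
D_KL(Q||P) = 0.0012 nats

In this case they happen to be equal (to 4 decimal places).

This asymmetry is why KL divergence is not a true distance metric.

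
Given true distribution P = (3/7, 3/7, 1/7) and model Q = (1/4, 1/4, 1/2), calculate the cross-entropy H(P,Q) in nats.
1.2873 nats

Cross-entropy: H(P,Q) = -Σ p(x) log q(x)

Alternatively: H(P,Q) = H(P) + D_KL(P||Q)
H(P) = 1.0042 nats
D_KL(P||Q) = 0.2830 nats

H(P,Q) = 1.0042 + 0.2830 = 1.2873 nats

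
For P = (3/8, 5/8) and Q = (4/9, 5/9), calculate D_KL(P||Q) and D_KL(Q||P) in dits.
D_KL(P||Q) = 0.0043, D_KL(Q||P) = 0.0044

KL divergence is not symmetric: D_KL(P||Q) ≠ D_KL(Q||P) in general.

D_KL(P||Q) = 0.0043 dits
D_KL(Q||P) = 0.0044 dits

No, they are not equal!

This asymmetry is why KL divergence is not a true distance metric.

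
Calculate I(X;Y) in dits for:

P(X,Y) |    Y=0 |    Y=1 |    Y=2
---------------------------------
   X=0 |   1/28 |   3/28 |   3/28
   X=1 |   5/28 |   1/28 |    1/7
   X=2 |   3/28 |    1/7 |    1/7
0.0320 dits

Mutual information: I(X;Y) = H(X) + H(Y) - H(X,Y)

Marginals:
P(X) = (1/4, 5/14, 11/28), H(X) = 0.4696 dits
P(Y) = (9/28, 2/7, 11/28), H(Y) = 0.4733 dits

Joint entropy: H(X,Y) = 0.9110 dits

I(X;Y) = 0.4696 + 0.4733 - 0.9110 = 0.0320 dits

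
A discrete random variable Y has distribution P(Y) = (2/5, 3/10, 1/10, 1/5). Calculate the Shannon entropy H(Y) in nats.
1.2799 nats

Shannon entropy is H(X) = -Σ p(x) log p(x).

For P = (2/5, 3/10, 1/10, 1/5):
H = -2/5 × log_e(2/5) -3/10 × log_e(3/10) -1/10 × log_e(1/10) -1/5 × log_e(1/5)
H = 1.2799 nats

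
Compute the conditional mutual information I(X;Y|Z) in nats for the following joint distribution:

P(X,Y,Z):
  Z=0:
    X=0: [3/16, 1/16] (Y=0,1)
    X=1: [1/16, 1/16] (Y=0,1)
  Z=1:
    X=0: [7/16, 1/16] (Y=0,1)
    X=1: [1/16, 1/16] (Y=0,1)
0.0492 nats

Conditional mutual information: I(X;Y|Z) = H(X|Z) + H(Y|Z) - H(X,Y|Z)

H(Z) = 0.6616
H(X,Z) = 1.2130 → H(X|Z) = 0.5514
H(Y,Z) = 1.2130 → H(Y|Z) = 0.5514
H(X,Y,Z) = 1.7153 → H(X,Y|Z) = 1.0537

I(X;Y|Z) = 0.5514 + 0.5514 - 1.0537 = 0.0492 nats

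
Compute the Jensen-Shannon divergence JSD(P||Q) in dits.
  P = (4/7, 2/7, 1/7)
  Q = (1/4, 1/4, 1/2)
0.0371 dits

Jensen-Shannon divergence is:
JSD(P||Q) = 0.5 × D_KL(P||M) + 0.5 × D_KL(Q||M)
where M = 0.5 × (P + Q) is the mixture distribution.

M = 0.5 × (4/7, 2/7, 1/7) + 0.5 × (1/4, 1/4, 1/2) = (0.410714, 0.267857, 9/28)

D_KL(P||M) = 0.0397 dits
D_KL(Q||M) = 0.0346 dits

JSD(P||Q) = 0.5 × 0.0397 + 0.5 × 0.0346 = 0.0371 dits

Unlike KL divergence, JSD is symmetric and bounded: 0 ≤ JSD ≤ log(2).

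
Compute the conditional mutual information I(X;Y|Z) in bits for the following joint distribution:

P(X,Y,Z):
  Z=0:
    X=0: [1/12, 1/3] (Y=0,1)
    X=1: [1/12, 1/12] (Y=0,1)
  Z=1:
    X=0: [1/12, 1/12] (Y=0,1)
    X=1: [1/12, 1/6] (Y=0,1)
0.0443 bits

Conditional mutual information: I(X;Y|Z) = H(X|Z) + H(Y|Z) - H(X,Y|Z)

H(Z) = 0.9799
H(X,Z) = 1.8879 → H(X|Z) = 0.9080
H(Y,Z) = 1.8879 → H(Y|Z) = 0.9080
H(X,Y,Z) = 2.7516 → H(X,Y|Z) = 1.7718

I(X;Y|Z) = 0.9080 + 0.9080 - 1.7718 = 0.0443 bits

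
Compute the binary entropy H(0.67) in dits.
0.2754 dits

The binary entropy function is:
H(p) = -p log(p) - (1-p) log(1-p)

H(0.67) = -0.67 × log_10(0.67) - 0.33 × log_10(0.33)
H(0.67) = 0.2754 dits

Note: Binary entropy is maximized at p=0.5 (H=1 bit) and minimized at p=0 or p=1 (H=0).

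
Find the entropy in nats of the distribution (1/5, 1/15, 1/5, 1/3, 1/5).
1.5124 nats

Shannon entropy is H(X) = -Σ p(x) log p(x).

For P = (1/5, 1/15, 1/5, 1/3, 1/5):
H = -1/5 × log_e(1/5) -1/15 × log_e(1/15) -1/5 × log_e(1/5) -1/3 × log_e(1/3) -1/5 × log_e(1/5)
H = 1.5124 nats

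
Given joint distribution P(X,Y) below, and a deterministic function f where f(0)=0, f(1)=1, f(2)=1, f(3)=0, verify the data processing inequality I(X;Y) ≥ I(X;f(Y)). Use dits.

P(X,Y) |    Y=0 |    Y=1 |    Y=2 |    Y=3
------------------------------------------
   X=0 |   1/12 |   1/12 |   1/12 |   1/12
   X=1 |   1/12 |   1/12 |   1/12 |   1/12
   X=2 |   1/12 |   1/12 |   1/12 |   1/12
I(X;Y) = 0.0000, I(X;f(Y)) = 0.0000, inequality holds: 0.0000 ≥ 0.0000

Data Processing Inequality: For any Markov chain X → Y → Z, we have I(X;Y) ≥ I(X;Z).

Here Z = f(Y) is a deterministic function of Y, forming X → Y → Z.

Original I(X;Y) = 0.0000 dits

After applying f:
P(X,Z) where Z=f(Y):
- P(X,Z=0) = P(X,Y=0) + P(X,Y=3)
- P(X,Z=1) = P(X,Y=1) + P(X,Y=2)

I(X;Z) = I(X;f(Y)) = 0.0000 dits

Verification: 0.0000 ≥ 0.0000 ✓

Information cannot be created by processing; the function f can only lose information about X.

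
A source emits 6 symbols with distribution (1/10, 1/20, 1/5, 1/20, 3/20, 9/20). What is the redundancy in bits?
0.4272 bits

Redundancy measures how far a source is from maximum entropy:
R = H_max - H(X)

Maximum entropy for 6 symbols: H_max = log_2(6) = 2.5850 bits
Actual entropy: H(X) = 2.1577 bits
Redundancy: R = 2.5850 - 2.1577 = 0.4272 bits

This redundancy represents potential for compression: the source could be compressed by 0.4272 bits per symbol.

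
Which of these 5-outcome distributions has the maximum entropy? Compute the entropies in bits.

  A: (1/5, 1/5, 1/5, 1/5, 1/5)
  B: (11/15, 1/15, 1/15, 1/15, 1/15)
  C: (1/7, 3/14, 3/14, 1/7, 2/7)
A

For a discrete distribution over n outcomes, entropy is maximized by the uniform distribution.

Computing entropies:
H(A) = 2.3219 bits
H(B) = 1.3700 bits
H(C) = 2.2709 bits

The uniform distribution (where all probabilities equal 1/5) achieves the maximum entropy of log_2(5) = 2.3219 bits.

Distribution A has the highest entropy.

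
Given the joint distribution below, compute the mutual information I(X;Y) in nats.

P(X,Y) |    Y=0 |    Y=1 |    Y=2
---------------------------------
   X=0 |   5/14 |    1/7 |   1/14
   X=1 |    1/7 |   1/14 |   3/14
0.0867 nats

Mutual information: I(X;Y) = H(X) + H(Y) - H(X,Y)

Marginals:
P(X) = (4/7, 3/7), H(X) = 0.6829 nats
P(Y) = (1/2, 3/14, 2/7), H(Y) = 1.0346 nats

Joint entropy: H(X,Y) = 1.6308 nats

I(X;Y) = 0.6829 + 1.0346 - 1.6308 = 0.0867 nats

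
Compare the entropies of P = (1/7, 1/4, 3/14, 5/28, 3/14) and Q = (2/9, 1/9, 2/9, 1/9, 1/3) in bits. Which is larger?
P

Computing entropies in bits:
H(P) = 2.2973
H(Q) = 2.1972

Distribution P has higher entropy.

Intuition: The distribution closer to uniform (more spread out) has higher entropy.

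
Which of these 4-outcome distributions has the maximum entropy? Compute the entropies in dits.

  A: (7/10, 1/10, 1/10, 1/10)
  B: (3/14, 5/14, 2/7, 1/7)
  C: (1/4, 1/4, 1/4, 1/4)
C

For a discrete distribution over n outcomes, entropy is maximized by the uniform distribution.

Computing entropies:
H(A) = 0.4084 dits
H(B) = 0.5792 dits
H(C) = 0.6021 dits

The uniform distribution (where all probabilities equal 1/4) achieves the maximum entropy of log_10(4) = 0.6021 dits.

Distribution C has the highest entropy.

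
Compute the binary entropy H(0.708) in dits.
0.2623 dits

The binary entropy function is:
H(p) = -p log(p) - (1-p) log(1-p)

H(0.708) = -0.708 × log_10(0.708) - 0.292 × log_10(0.292)
H(0.708) = 0.2623 dits

Note: Binary entropy is maximized at p=0.5 (H=1 bit) and minimized at p=0 or p=1 (H=0).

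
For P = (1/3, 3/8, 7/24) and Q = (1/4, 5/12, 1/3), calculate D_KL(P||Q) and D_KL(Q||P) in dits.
D_KL(P||Q) = 0.0076, D_KL(Q||P) = 0.0072

KL divergence is not symmetric: D_KL(P||Q) ≠ D_KL(Q||P) in general.

D_KL(P||Q) = 0.0076 dits
D_KL(Q||P) = 0.0072 dits

No, they are not equal!

This asymmetry is why KL divergence is not a true distance metric.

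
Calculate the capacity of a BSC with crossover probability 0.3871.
0.0371 bits

For a binary symmetric channel (BSC) with error probability p:
Capacity C = 1 - H(p) bits per symbol

where H(p) = -p log₂(p) - (1-p) log₂(1-p) is the binary entropy function.

H(0.3871) = 0.9629 bits
C = 1 - 0.9629 = 0.0371 bits per symbol

This means we can reliably transmit up to 0.0371 bits of information per channel use.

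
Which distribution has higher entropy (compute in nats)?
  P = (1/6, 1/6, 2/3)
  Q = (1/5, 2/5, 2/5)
Q

Computing entropies in nats:
H(P) = 0.8676
H(Q) = 1.0549

Distribution Q has higher entropy.

Intuition: The distribution closer to uniform (more spread out) has higher entropy.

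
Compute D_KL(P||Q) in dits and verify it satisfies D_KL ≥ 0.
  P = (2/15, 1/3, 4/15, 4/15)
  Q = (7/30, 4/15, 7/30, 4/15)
0.0154 dits

KL divergence satisfies the Gibbs inequality: D_KL(P||Q) ≥ 0 for all distributions P, Q.

D_KL(P||Q) = Σ p(x) log(p(x)/q(x))
Term by term:
  x=0: 2/15 × log_10[(2/15)/(7/30)] = -0.0324
  x=1: 1/3 × log_10[(1/3)/(4/15)] = 0.0323
  x=2: 4/15 × log_10[(4/15)/(7/30)] = 0.0155
  x=3: 4/15 × log_10[(4/15)/(4/15)] = 0.0000
D_KL(P||Q) = 0.0154 dits

D_KL(P||Q) = 0.0154 ≥ 0 ✓

This non-negativity is a fundamental property: relative entropy cannot be negative because it measures how different Q is from P.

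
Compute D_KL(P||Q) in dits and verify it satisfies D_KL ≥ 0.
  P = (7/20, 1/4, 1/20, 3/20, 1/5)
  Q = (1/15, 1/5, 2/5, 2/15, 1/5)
0.2388 dits

KL divergence satisfies the Gibbs inequality: D_KL(P||Q) ≥ 0 for all distributions P, Q.

D_KL(P||Q) = Σ p(x) log(p(x)/q(x))
Term by term:
  x=0: 7/20 × log_10[(7/20)/(1/15)] = 0.2521
  x=1: 1/4 × log_10[(1/4)/(1/5)] = 0.0242
  x=2: 1/20 × log_10[(1/20)/(2/5)] = -0.0452
  x=3: 3/20 × log_10[(3/20)/(2/15)] = 0.0077
  x=4: 1/5 × log_10[(1/5)/(1/5)] = 0.0000
D_KL(P||Q) = 0.2388 dits

D_KL(P||Q) = 0.2388 ≥ 0 ✓

This non-negativity is a fundamental property: relative entropy cannot be negative because it measures how different Q is from P.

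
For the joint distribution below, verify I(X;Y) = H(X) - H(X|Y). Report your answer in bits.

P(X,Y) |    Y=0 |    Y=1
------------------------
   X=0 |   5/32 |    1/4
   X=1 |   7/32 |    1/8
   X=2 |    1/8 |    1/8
I(X;Y) = 0.0344 bits

Mutual information has multiple equivalent forms:
- I(X;Y) = H(X) - H(X|Y)
- I(X;Y) = H(Y) - H(Y|X)
- I(X;Y) = H(X) + H(Y) - H(X,Y)

Computing all quantities:
H(X) = 1.5575, H(Y) = 1.0000, H(X,Y) = 2.5231
H(X|Y) = 1.5231, H(Y|X) = 0.9656

Verification:
H(X) - H(X|Y) = 1.5575 - 1.5231 = 0.0344
H(Y) - H(Y|X) = 1.0000 - 0.9656 = 0.0344
H(X) + H(Y) - H(X,Y) = 1.5575 + 1.0000 - 2.5231 = 0.0344

All forms give I(X;Y) = 0.0344 bits. ✓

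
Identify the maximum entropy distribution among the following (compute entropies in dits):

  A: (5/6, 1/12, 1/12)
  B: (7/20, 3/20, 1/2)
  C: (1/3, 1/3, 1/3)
C

For a discrete distribution over n outcomes, entropy is maximized by the uniform distribution.

Computing entropies:
H(A) = 0.2458 dits
H(B) = 0.4337 dits
H(C) = 0.4771 dits

The uniform distribution (where all probabilities equal 1/3) achieves the maximum entropy of log_10(3) = 0.4771 dits.

Distribution C has the highest entropy.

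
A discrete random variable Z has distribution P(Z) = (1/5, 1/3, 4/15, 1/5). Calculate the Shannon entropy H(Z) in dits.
0.5917 dits

Shannon entropy is H(X) = -Σ p(x) log p(x).

For P = (1/5, 1/3, 4/15, 1/5):
H = -1/5 × log_10(1/5) -1/3 × log_10(1/3) -4/15 × log_10(4/15) -1/5 × log_10(1/5)
H = 0.5917 dits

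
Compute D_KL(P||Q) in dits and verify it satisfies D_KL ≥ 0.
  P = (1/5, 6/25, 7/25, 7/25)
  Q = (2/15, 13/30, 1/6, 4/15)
0.0427 dits

KL divergence satisfies the Gibbs inequality: D_KL(P||Q) ≥ 0 for all distributions P, Q.

D_KL(P||Q) = Σ p(x) log(p(x)/q(x))
Term by term:
  x=0: 1/5 × log_10[(1/5)/(2/15)] = 0.0352
  x=1: 6/25 × log_10[(6/25)/(13/30)] = -0.0616
  x=2: 7/25 × log_10[(7/25)/(1/6)] = 0.0631
  x=3: 7/25 × log_10[(7/25)/(4/15)] = 0.0059
D_KL(P||Q) = 0.0427 dits

D_KL(P||Q) = 0.0427 ≥ 0 ✓

This non-negativity is a fundamental property: relative entropy cannot be negative because it measures how different Q is from P.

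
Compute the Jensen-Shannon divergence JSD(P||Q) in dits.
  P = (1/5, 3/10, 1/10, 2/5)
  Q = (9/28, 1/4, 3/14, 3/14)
0.0144 dits

Jensen-Shannon divergence is:
JSD(P||Q) = 0.5 × D_KL(P||M) + 0.5 × D_KL(Q||M)
where M = 0.5 × (P + Q) is the mixture distribution.

M = 0.5 × (1/5, 3/10, 1/10, 2/5) + 0.5 × (9/28, 1/4, 3/14, 3/14) = (0.260714, 11/40, 0.157143, 0.307143)

D_KL(P||M) = 0.0146 dits
D_KL(Q||M) = 0.0142 dits

JSD(P||Q) = 0.5 × 0.0146 + 0.5 × 0.0142 = 0.0144 dits

Unlike KL divergence, JSD is symmetric and bounded: 0 ≤ JSD ≤ log(2).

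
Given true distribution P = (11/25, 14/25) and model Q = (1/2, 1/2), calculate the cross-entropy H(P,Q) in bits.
1.0000 bits

Cross-entropy: H(P,Q) = -Σ p(x) log q(x)

Alternatively: H(P,Q) = H(P) + D_KL(P||Q)
H(P) = 0.9896 bits
D_KL(P||Q) = 0.0104 bits

H(P,Q) = 0.9896 + 0.0104 = 1.0000 bits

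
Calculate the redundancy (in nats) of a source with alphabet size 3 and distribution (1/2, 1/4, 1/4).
0.0589 nats

Redundancy measures how far a source is from maximum entropy:
R = H_max - H(X)

Maximum entropy for 3 symbols: H_max = log_e(3) = 1.0986 nats
Actual entropy: H(X) = 1.0397 nats
Redundancy: R = 1.0986 - 1.0397 = 0.0589 nats

This redundancy represents potential for compression: the source could be compressed by 0.0589 nats per symbol.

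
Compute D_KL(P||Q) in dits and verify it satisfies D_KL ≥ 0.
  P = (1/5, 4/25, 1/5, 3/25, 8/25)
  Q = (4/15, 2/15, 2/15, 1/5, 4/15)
0.0216 dits

KL divergence satisfies the Gibbs inequality: D_KL(P||Q) ≥ 0 for all distributions P, Q.

D_KL(P||Q) = Σ p(x) log(p(x)/q(x))
Term by term:
  x=0: 1/5 × log_10[(1/5)/(4/15)] = -0.0250
  x=1: 4/25 × log_10[(4/25)/(2/15)] = 0.0127
  x=2: 1/5 × log_10[(1/5)/(2/15)] = 0.0352
  x=3: 3/25 × log_10[(3/25)/(1/5)] = -0.0266
  x=4: 8/25 × log_10[(8/25)/(4/15)] = 0.0253
D_KL(P||Q) = 0.0216 dits

D_KL(P||Q) = 0.0216 ≥ 0 ✓

This non-negativity is a fundamental property: relative entropy cannot be negative because it measures how different Q is from P.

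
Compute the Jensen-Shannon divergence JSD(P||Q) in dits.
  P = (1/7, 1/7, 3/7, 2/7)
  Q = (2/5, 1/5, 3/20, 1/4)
0.0303 dits

Jensen-Shannon divergence is:
JSD(P||Q) = 0.5 × D_KL(P||M) + 0.5 × D_KL(Q||M)
where M = 0.5 × (P + Q) is the mixture distribution.

M = 0.5 × (1/7, 1/7, 3/7, 2/7) + 0.5 × (2/5, 1/5, 3/20, 1/4) = (0.271429, 6/35, 0.289286, 0.267857)

D_KL(P||M) = 0.0300 dits
D_KL(Q||M) = 0.0305 dits

JSD(P||Q) = 0.5 × 0.0300 + 0.5 × 0.0305 = 0.0303 dits

Unlike KL divergence, JSD is symmetric and bounded: 0 ≤ JSD ≤ log(2).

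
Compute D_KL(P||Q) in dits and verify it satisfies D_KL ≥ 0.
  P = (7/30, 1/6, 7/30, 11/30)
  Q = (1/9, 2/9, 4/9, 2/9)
0.0688 dits

KL divergence satisfies the Gibbs inequality: D_KL(P||Q) ≥ 0 for all distributions P, Q.

D_KL(P||Q) = Σ p(x) log(p(x)/q(x))
Term by term:
  x=0: 7/30 × log_10[(7/30)/(1/9)] = 0.0752
  x=1: 1/6 × log_10[(1/6)/(2/9)] = -0.0208
  x=2: 7/30 × log_10[(7/30)/(4/9)] = -0.0653
  x=3: 11/30 × log_10[(11/30)/(2/9)] = 0.0797
D_KL(P||Q) = 0.0688 dits

D_KL(P||Q) = 0.0688 ≥ 0 ✓

This non-negativity is a fundamental property: relative entropy cannot be negative because it measures how different Q is from P.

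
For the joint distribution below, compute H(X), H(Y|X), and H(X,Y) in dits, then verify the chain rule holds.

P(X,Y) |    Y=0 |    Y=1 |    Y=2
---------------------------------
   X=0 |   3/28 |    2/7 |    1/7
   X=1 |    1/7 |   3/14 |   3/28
H(X,Y) = 0.7481, H(X) = 0.2999, H(Y|X) = 0.4482 (all in dits)

Chain rule: H(X,Y) = H(X) + H(Y|X)

Left side — joint entropy directly:
H(X,Y) = -Σ p(x,y) log p(x,y) = 0.7481 dits

Right side — compute H(Y|X) from the conditional distributions:
P(X) = (15/28, 13/28), so H(X) = 0.2999 dits
H(Y|X) = Σ_x P(X=x) · H(Y|X=x):
  P(Y|X=0) = (1/5, 8/15, 4/15), H(Y|X=0) = 0.4385, weight P(X=0) = 15/28
  P(Y|X=1) = (4/13, 6/13, 3/13), H(Y|X=1) = 0.4594, weight P(X=1) = 13/28
H(Y|X) = 0.4482 dits

H(X) + H(Y|X) = 0.2999 + 0.4482 = 0.7481 dits

Both sides equal 0.7481 dits. ✓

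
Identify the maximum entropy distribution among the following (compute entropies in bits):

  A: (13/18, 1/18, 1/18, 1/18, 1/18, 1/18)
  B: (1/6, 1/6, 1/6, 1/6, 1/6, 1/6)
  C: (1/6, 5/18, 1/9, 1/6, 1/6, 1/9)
B

For a discrete distribution over n outcomes, entropy is maximized by the uniform distribution.

Computing entropies:
H(A) = 1.4974 bits
H(B) = 2.5850 bits
H(C) = 2.5102 bits

The uniform distribution (where all probabilities equal 1/6) achieves the maximum entropy of log_2(6) = 2.5850 bits.

Distribution B has the highest entropy.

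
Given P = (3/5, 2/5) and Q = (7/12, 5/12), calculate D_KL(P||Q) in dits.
0.0002 dits

KL divergence: D_KL(P||Q) = Σ p(x) log(p(x)/q(x))

Computing term by term:
  x=0: 3/5 × log_10[(3/5)/(7/12)] = 3/5 × 0.0122 = 0.0073
  x=1: 2/5 × log_10[(2/5)/(5/12)] = 2/5 × -0.0177 = -0.0071

D_KL(P||Q) = 0.0002 dits

Note: KL divergence is always non-negative and equals 0 iff P = Q.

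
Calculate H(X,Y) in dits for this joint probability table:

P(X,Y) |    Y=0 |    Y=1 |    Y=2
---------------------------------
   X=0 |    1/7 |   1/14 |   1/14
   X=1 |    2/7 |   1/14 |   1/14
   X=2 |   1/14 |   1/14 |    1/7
0.8881 dits

Joint entropy is H(X,Y) = -Σ_{x,y} p(x,y) log p(x,y).

Summing over all non-zero entries:
H(X,Y) = -[1/7·log_10(1/7) + 1/14·log_10(1/14) + 1/14·log_10(1/14) + 2/7·log_10(2/7) + 1/14·log_10(1/14) + 1/14·log_10(1/14) + 1/14·log_10(1/14) + 1/14·log_10(1/14) + 1/7·log_10(1/7)]
H(X,Y) = 0.8881 dits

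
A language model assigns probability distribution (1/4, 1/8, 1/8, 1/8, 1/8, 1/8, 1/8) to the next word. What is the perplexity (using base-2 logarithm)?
6.7272

Perplexity is 2^H (or exp(H) for natural log).

First, H = -Σ p log p = 2.7500 bits
Perplexity = 2^2.7500 = 6.7272

Interpretation: The model's uncertainty is equivalent to choosing uniformly among 6.7 options.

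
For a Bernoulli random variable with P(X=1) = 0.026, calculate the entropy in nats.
0.1206 nats

The binary entropy function is:
H(p) = -p log(p) - (1-p) log(1-p)

H(0.026) = -0.026 × log_e(0.026) - 0.974 × log_e(0.974)
H(0.026) = 0.1206 nats

Note: Binary entropy is maximized at p=0.5 (H=1 bit) and minimized at p=0 or p=1 (H=0).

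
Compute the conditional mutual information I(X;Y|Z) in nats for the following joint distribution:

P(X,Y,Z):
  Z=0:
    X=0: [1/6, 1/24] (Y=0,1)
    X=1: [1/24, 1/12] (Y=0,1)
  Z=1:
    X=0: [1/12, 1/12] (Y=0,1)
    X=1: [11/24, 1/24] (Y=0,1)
0.0995 nats

Conditional mutual information: I(X;Y|Z) = H(X|Z) + H(Y|Z) - H(X,Y|Z)

H(Z) = 0.6365
H(X,Z) = 1.2319 → H(X|Z) = 0.5954
H(Y,Z) = 1.1788 → H(Y|Z) = 0.5422
H(X,Y,Z) = 1.6747 → H(X,Y|Z) = 1.0382

I(X;Y|Z) = 0.5954 + 0.5422 - 1.0382 = 0.0995 nats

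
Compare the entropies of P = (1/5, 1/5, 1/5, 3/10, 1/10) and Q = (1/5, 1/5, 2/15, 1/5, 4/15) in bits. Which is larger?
Q

Computing entropies in bits:
H(P) = 2.2464
H(Q) = 2.2892

Distribution Q has higher entropy.

Intuition: The distribution closer to uniform (more spread out) has higher entropy.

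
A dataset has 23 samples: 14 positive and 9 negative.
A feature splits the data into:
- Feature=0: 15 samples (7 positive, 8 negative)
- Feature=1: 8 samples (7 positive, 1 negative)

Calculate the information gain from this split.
0.1265 bits

Information Gain = H(Y) - H(Y|Feature)

Before split:
P(positive) = 14/23 = 0.6087
H(Y) = 0.9656 bits

After split:
Feature=0: H = 0.9968 bits (weight = 15/23)
Feature=1: H = 0.5436 bits (weight = 8/23)
H(Y|Feature) = (15/23)×0.9968 + (8/23)×0.5436 = 0.8391 bits

Information Gain = 0.9656 - 0.8391 = 0.1265 bits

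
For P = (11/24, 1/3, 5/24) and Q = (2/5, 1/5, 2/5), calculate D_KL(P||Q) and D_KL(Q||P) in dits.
D_KL(P||Q) = 0.0420, D_KL(Q||P) = 0.0453

KL divergence is not symmetric: D_KL(P||Q) ≠ D_KL(Q||P) in general.

D_KL(P||Q) = 0.0420 dits
D_KL(Q||P) = 0.0453 dits

No, they are not equal!

This asymmetry is why KL divergence is not a true distance metric.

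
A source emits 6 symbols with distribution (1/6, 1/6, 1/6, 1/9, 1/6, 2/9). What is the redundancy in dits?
0.0082 dits

Redundancy measures how far a source is from maximum entropy:
R = H_max - H(X)

Maximum entropy for 6 symbols: H_max = log_10(6) = 0.7782 dits
Actual entropy: H(X) = 0.7700 dits
Redundancy: R = 0.7782 - 0.7700 = 0.0082 dits

This redundancy represents potential for compression: the source could be compressed by 0.0082 dits per symbol.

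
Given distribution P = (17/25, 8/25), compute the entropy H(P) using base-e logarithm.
0.6269 nats

Shannon entropy is H(X) = -Σ p(x) log p(x).

For P = (17/25, 8/25):
H = -17/25 × log_e(17/25) -8/25 × log_e(8/25)
H = 0.6269 nats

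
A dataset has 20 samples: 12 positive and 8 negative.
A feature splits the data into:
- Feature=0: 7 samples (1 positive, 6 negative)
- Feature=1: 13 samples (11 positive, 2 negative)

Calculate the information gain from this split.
0.3613 bits

Information Gain = H(Y) - H(Y|Feature)

Before split:
P(positive) = 12/20 = 0.6000
H(Y) = 0.9710 bits

After split:
Feature=0: H = 0.5917 bits (weight = 7/20)
Feature=1: H = 0.6194 bits (weight = 13/20)
H(Y|Feature) = (7/20)×0.5917 + (13/20)×0.6194 = 0.6097 bits

Information Gain = 0.9710 - 0.6097 = 0.3613 bits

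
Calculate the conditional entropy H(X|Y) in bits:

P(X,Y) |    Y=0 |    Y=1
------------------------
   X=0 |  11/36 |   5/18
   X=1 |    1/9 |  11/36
0.9310 bits

Using the chain rule: H(X|Y) = H(X,Y) - H(Y)

First, compute H(X,Y) = 1.9108 bits

Marginal P(Y) = (5/12, 7/12)
H(Y) = 0.9799 bits

H(X|Y) = H(X,Y) - H(Y) = 1.9108 - 0.9799 = 0.9310 bits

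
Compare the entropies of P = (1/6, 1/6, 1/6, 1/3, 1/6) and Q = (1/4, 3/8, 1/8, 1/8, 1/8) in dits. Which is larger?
P

Computing entropies in dits:
H(P) = 0.6778
H(Q) = 0.6489

Distribution P has higher entropy.

Intuition: The distribution closer to uniform (more spread out) has higher entropy.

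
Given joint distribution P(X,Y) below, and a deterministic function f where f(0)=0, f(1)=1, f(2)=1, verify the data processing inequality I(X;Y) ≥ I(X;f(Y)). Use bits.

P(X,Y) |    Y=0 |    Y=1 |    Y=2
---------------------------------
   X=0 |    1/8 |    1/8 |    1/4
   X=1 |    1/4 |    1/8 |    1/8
I(X;Y) = 0.0613, I(X;f(Y)) = 0.0488, inequality holds: 0.0613 ≥ 0.0488

Data Processing Inequality: For any Markov chain X → Y → Z, we have I(X;Y) ≥ I(X;Z).

Here Z = f(Y) is a deterministic function of Y, forming X → Y → Z.

Original I(X;Y) = 0.0613 bits

After applying f:
P(X,Z) where Z=f(Y):
- P(X,Z=0) = P(X,Y=0)
- P(X,Z=1) = P(X,Y=1) + P(X,Y=2)

I(X;Z) = I(X;f(Y)) = 0.0488 bits

Verification: 0.0613 ≥ 0.0488 ✓

Information cannot be created by processing; the function f can only lose information about X.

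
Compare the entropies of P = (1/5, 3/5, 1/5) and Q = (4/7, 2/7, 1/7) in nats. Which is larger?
Q

Computing entropies in nats:
H(P) = 0.9503
H(Q) = 0.9557

Distribution Q has higher entropy.

Intuition: The distribution closer to uniform (more spread out) has higher entropy.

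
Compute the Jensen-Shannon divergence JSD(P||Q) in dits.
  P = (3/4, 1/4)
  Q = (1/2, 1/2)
0.0147 dits

Jensen-Shannon divergence is:
JSD(P||Q) = 0.5 × D_KL(P||M) + 0.5 × D_KL(Q||M)
where M = 0.5 × (P + Q) is the mixture distribution.

M = 0.5 × (3/4, 1/4) + 0.5 × (1/2, 1/2) = (5/8, 3/8)

D_KL(P||M) = 0.0154 dits
D_KL(Q||M) = 0.0140 dits

JSD(P||Q) = 0.5 × 0.0154 + 0.5 × 0.0140 = 0.0147 dits

Unlike KL divergence, JSD is symmetric and bounded: 0 ≤ JSD ≤ log(2).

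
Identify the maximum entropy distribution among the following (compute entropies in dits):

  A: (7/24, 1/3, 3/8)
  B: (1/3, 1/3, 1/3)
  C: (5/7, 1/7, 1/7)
B

For a discrete distribution over n outcomes, entropy is maximized by the uniform distribution.

Computing entropies:
H(A) = 0.4749 dits
H(B) = 0.4771 dits
H(C) = 0.3458 dits

The uniform distribution (where all probabilities equal 1/3) achieves the maximum entropy of log_10(3) = 0.4771 dits.

Distribution B has the highest entropy.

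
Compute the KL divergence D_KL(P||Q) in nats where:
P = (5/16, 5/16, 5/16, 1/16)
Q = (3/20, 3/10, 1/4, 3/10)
0.2138 nats

KL divergence: D_KL(P||Q) = Σ p(x) log(p(x)/q(x))

Computing term by term:
  x=0: 5/16 × log_e[(5/16)/(3/20)] = 5/16 × 0.7340 = 0.2294
  x=1: 5/16 × log_e[(5/16)/(3/10)] = 5/16 × 0.0408 = 0.0128
  x=2: 5/16 × log_e[(5/16)/(1/4)] = 5/16 × 0.2231 = 0.0697
  x=3: 1/16 × log_e[(1/16)/(3/10)] = 1/16 × -1.5686 = -0.0980

D_KL(P||Q) = 0.2138 nats

Note: KL divergence is always non-negative and equals 0 iff P = Q.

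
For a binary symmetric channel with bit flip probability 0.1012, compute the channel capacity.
0.5272 bits

For a binary symmetric channel (BSC) with error probability p:
Capacity C = 1 - H(p) bits per symbol

where H(p) = -p log₂(p) - (1-p) log₂(1-p) is the binary entropy function.

H(0.1012) = 0.4728 bits
C = 1 - 0.4728 = 0.5272 bits per symbol

This means we can reliably transmit up to 0.5272 bits of information per channel use.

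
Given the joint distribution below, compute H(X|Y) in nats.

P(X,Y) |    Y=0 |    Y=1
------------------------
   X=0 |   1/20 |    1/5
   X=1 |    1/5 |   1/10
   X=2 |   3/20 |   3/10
0.9966 nats

Using the chain rule: H(X|Y) = H(X,Y) - H(Y)

First, compute H(X,Y) = 1.6696 nats

Marginal P(Y) = (2/5, 3/5)
H(Y) = 0.6730 nats

H(X|Y) = H(X,Y) - H(Y) = 1.6696 - 0.6730 = 0.9966 nats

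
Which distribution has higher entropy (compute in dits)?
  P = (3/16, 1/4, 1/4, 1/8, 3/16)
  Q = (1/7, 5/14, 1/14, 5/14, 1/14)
P

Computing entropies in dits:
H(P) = 0.6865
H(Q) = 0.6039

Distribution P has higher entropy.

Intuition: The distribution closer to uniform (more spread out) has higher entropy.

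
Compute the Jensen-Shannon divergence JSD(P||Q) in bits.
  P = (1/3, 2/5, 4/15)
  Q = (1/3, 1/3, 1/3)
0.0049 bits

Jensen-Shannon divergence is:
JSD(P||Q) = 0.5 × D_KL(P||M) + 0.5 × D_KL(Q||M)
where M = 0.5 × (P + Q) is the mixture distribution.

M = 0.5 × (1/3, 2/5, 4/15) + 0.5 × (1/3, 1/3, 1/3) = (1/3, 11/30, 3/10)

D_KL(P||M) = 0.0049 bits
D_KL(Q||M) = 0.0048 bits

JSD(P||Q) = 0.5 × 0.0049 + 0.5 × 0.0048 = 0.0049 bits

Unlike KL divergence, JSD is symmetric and bounded: 0 ≤ JSD ≤ log(2).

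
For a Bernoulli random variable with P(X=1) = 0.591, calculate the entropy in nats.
0.6765 nats

The binary entropy function is:
H(p) = -p log(p) - (1-p) log(1-p)

H(0.591) = -0.591 × log_e(0.591) - 0.409 × log_e(0.409)
H(0.591) = 0.6765 nats

Note: Binary entropy is maximized at p=0.5 (H=1 bit) and minimized at p=0 or p=1 (H=0).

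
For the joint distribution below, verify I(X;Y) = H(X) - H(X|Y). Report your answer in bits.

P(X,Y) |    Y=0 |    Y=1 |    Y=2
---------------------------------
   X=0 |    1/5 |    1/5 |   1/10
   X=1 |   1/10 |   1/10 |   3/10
I(X;Y) = 0.1245 bits

Mutual information has multiple equivalent forms:
- I(X;Y) = H(X) - H(X|Y)
- I(X;Y) = H(Y) - H(Y|X)
- I(X;Y) = H(X) + H(Y) - H(X,Y)

Computing all quantities:
H(X) = 1.0000, H(Y) = 1.5710, H(X,Y) = 2.4464
H(X|Y) = 0.8755, H(Y|X) = 1.4464

Verification:
H(X) - H(X|Y) = 1.0000 - 0.8755 = 0.1245
H(Y) - H(Y|X) = 1.5710 - 1.4464 = 0.1245
H(X) + H(Y) - H(X,Y) = 1.0000 + 1.5710 - 2.4464 = 0.1245

All forms give I(X;Y) = 0.1245 bits. ✓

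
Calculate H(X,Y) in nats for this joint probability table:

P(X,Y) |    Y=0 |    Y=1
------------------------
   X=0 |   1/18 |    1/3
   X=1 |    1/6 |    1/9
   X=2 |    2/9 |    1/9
1.6479 nats

Joint entropy is H(X,Y) = -Σ_{x,y} p(x,y) log p(x,y).

Summing over all non-zero entries:
H(X,Y) = -[1/18·log_e(1/18) + 1/3·log_e(1/3) + 1/6·log_e(1/6) + 1/9·log_e(1/9) + 2/9·log_e(2/9) + 1/9·log_e(1/9)]
H(X,Y) = 1.6479 nats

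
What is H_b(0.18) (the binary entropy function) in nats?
0.4714 nats

The binary entropy function is:
H(p) = -p log(p) - (1-p) log(1-p)

H(0.18) = -0.18 × log_e(0.18) - 0.82 × log_e(0.82)
H(0.18) = 0.4714 nats

Note: Binary entropy is maximized at p=0.5 (H=1 bit) and minimized at p=0 or p=1 (H=0).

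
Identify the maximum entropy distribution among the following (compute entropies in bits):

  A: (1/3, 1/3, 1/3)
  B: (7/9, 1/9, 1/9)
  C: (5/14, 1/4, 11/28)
A

For a discrete distribution over n outcomes, entropy is maximized by the uniform distribution.

Computing entropies:
H(A) = 1.5850 bits
H(B) = 0.9864 bits
H(C) = 1.5601 bits

The uniform distribution (where all probabilities equal 1/3) achieves the maximum entropy of log_2(3) = 1.5850 bits.

Distribution A has the highest entropy.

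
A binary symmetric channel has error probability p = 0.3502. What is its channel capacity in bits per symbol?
0.0658 bits

For a binary symmetric channel (BSC) with error probability p:
Capacity C = 1 - H(p) bits per symbol

where H(p) = -p log₂(p) - (1-p) log₂(1-p) is the binary entropy function.

H(0.3502) = 0.9342 bits
C = 1 - 0.9342 = 0.0658 bits per symbol

This means we can reliably transmit up to 0.0658 bits of information per channel use.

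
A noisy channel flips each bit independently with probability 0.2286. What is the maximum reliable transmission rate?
0.2244 bits

For a binary symmetric channel (BSC) with error probability p:
Capacity C = 1 - H(p) bits per symbol

where H(p) = -p log₂(p) - (1-p) log₂(1-p) is the binary entropy function.

H(0.2286) = 0.7756 bits
C = 1 - 0.7756 = 0.2244 bits per symbol

This means we can reliably transmit up to 0.2244 bits of information per channel use.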